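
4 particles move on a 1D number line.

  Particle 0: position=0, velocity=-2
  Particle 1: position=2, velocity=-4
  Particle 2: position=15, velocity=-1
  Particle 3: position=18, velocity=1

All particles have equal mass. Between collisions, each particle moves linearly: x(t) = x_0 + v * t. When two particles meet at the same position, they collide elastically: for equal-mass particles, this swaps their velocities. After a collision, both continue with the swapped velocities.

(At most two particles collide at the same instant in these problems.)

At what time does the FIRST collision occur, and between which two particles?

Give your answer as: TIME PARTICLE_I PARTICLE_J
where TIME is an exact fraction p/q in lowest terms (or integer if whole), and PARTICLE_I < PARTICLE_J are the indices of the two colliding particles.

Answer: 1 0 1

Derivation:
Pair (0,1): pos 0,2 vel -2,-4 -> gap=2, closing at 2/unit, collide at t=1
Pair (1,2): pos 2,15 vel -4,-1 -> not approaching (rel speed -3 <= 0)
Pair (2,3): pos 15,18 vel -1,1 -> not approaching (rel speed -2 <= 0)
Earliest collision: t=1 between 0 and 1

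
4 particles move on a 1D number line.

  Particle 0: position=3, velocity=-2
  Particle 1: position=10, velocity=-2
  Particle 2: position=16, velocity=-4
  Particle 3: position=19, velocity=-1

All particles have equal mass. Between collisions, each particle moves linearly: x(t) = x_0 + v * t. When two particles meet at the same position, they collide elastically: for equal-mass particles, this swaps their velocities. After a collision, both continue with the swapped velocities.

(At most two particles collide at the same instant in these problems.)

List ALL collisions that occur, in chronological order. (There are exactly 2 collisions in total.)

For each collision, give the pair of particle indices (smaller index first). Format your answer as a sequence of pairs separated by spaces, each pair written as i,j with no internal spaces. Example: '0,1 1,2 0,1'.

Answer: 1,2 0,1

Derivation:
Collision at t=3: particles 1 and 2 swap velocities; positions: p0=-3 p1=4 p2=4 p3=16; velocities now: v0=-2 v1=-4 v2=-2 v3=-1
Collision at t=13/2: particles 0 and 1 swap velocities; positions: p0=-10 p1=-10 p2=-3 p3=25/2; velocities now: v0=-4 v1=-2 v2=-2 v3=-1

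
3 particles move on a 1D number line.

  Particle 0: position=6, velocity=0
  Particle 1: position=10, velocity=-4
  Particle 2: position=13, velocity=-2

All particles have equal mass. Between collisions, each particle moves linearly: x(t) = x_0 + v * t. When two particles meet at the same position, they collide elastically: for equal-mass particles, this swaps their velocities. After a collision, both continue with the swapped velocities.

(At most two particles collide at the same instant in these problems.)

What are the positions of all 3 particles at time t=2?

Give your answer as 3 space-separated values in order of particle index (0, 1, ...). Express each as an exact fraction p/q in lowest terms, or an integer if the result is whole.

Answer: 2 6 9

Derivation:
Collision at t=1: particles 0 and 1 swap velocities; positions: p0=6 p1=6 p2=11; velocities now: v0=-4 v1=0 v2=-2
Advance to t=2 (no further collisions before then); velocities: v0=-4 v1=0 v2=-2; positions = 2 6 9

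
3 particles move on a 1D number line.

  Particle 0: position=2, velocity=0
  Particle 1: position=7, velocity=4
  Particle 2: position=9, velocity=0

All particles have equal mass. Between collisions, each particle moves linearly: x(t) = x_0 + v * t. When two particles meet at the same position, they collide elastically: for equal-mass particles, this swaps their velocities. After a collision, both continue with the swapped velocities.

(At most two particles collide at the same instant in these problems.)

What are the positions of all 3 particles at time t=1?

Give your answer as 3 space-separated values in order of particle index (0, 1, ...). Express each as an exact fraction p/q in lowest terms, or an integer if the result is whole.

Collision at t=1/2: particles 1 and 2 swap velocities; positions: p0=2 p1=9 p2=9; velocities now: v0=0 v1=0 v2=4
Advance to t=1 (no further collisions before then); velocities: v0=0 v1=0 v2=4; positions = 2 9 11

Answer: 2 9 11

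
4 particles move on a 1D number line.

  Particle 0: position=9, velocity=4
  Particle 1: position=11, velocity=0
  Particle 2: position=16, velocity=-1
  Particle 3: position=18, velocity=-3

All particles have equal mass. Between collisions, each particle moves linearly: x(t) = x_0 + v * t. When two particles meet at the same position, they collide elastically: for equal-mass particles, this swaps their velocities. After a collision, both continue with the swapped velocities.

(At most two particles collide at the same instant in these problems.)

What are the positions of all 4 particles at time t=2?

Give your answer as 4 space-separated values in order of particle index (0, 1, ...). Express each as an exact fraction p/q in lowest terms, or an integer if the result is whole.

Answer: 11 12 14 17

Derivation:
Collision at t=1/2: particles 0 and 1 swap velocities; positions: p0=11 p1=11 p2=31/2 p3=33/2; velocities now: v0=0 v1=4 v2=-1 v3=-3
Collision at t=1: particles 2 and 3 swap velocities; positions: p0=11 p1=13 p2=15 p3=15; velocities now: v0=0 v1=4 v2=-3 v3=-1
Collision at t=9/7: particles 1 and 2 swap velocities; positions: p0=11 p1=99/7 p2=99/7 p3=103/7; velocities now: v0=0 v1=-3 v2=4 v3=-1
Collision at t=7/5: particles 2 and 3 swap velocities; positions: p0=11 p1=69/5 p2=73/5 p3=73/5; velocities now: v0=0 v1=-3 v2=-1 v3=4
Advance to t=2 (no further collisions before then); velocities: v0=0 v1=-3 v2=-1 v3=4; positions = 11 12 14 17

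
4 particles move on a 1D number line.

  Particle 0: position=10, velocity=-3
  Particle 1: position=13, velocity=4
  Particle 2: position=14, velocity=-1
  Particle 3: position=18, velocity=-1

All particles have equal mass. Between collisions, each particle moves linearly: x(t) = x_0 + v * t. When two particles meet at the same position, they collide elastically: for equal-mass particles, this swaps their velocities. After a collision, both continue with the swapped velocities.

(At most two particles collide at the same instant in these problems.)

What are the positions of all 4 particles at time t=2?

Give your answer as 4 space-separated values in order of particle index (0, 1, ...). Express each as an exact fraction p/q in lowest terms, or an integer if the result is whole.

Answer: 4 12 16 21

Derivation:
Collision at t=1/5: particles 1 and 2 swap velocities; positions: p0=47/5 p1=69/5 p2=69/5 p3=89/5; velocities now: v0=-3 v1=-1 v2=4 v3=-1
Collision at t=1: particles 2 and 3 swap velocities; positions: p0=7 p1=13 p2=17 p3=17; velocities now: v0=-3 v1=-1 v2=-1 v3=4
Advance to t=2 (no further collisions before then); velocities: v0=-3 v1=-1 v2=-1 v3=4; positions = 4 12 16 21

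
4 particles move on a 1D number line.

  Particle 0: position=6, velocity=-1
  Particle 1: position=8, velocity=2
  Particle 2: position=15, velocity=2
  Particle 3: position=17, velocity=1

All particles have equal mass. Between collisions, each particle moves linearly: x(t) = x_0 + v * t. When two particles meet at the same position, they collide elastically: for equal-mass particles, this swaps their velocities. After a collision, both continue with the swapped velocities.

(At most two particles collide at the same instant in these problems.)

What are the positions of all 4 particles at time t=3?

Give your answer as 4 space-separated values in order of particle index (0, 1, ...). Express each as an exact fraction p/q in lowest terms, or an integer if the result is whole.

Collision at t=2: particles 2 and 3 swap velocities; positions: p0=4 p1=12 p2=19 p3=19; velocities now: v0=-1 v1=2 v2=1 v3=2
Advance to t=3 (no further collisions before then); velocities: v0=-1 v1=2 v2=1 v3=2; positions = 3 14 20 21

Answer: 3 14 20 21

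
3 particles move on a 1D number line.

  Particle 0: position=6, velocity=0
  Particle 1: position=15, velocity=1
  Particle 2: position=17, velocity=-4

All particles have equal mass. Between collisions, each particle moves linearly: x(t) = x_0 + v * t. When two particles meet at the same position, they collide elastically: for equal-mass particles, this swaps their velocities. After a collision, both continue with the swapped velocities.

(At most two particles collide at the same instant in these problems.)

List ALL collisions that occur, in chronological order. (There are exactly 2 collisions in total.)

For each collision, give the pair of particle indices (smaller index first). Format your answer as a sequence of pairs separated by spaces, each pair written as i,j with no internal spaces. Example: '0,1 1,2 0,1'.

Answer: 1,2 0,1

Derivation:
Collision at t=2/5: particles 1 and 2 swap velocities; positions: p0=6 p1=77/5 p2=77/5; velocities now: v0=0 v1=-4 v2=1
Collision at t=11/4: particles 0 and 1 swap velocities; positions: p0=6 p1=6 p2=71/4; velocities now: v0=-4 v1=0 v2=1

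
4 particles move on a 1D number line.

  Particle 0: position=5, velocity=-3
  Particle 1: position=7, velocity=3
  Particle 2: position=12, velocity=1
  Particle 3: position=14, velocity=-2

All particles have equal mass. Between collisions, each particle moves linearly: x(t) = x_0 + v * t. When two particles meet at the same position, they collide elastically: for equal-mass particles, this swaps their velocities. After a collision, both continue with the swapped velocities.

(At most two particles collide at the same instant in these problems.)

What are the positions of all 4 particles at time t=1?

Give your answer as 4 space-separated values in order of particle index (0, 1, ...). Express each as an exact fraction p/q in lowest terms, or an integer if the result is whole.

Collision at t=2/3: particles 2 and 3 swap velocities; positions: p0=3 p1=9 p2=38/3 p3=38/3; velocities now: v0=-3 v1=3 v2=-2 v3=1
Advance to t=1 (no further collisions before then); velocities: v0=-3 v1=3 v2=-2 v3=1; positions = 2 10 12 13

Answer: 2 10 12 13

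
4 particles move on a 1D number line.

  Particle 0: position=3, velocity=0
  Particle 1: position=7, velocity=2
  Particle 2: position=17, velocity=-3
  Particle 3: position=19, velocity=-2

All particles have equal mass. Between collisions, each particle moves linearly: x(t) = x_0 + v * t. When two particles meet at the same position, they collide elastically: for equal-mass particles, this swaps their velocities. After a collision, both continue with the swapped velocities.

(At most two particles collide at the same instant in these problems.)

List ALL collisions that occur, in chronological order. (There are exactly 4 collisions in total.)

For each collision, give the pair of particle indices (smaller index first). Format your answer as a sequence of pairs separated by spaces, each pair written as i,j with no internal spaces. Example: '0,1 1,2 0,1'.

Collision at t=2: particles 1 and 2 swap velocities; positions: p0=3 p1=11 p2=11 p3=15; velocities now: v0=0 v1=-3 v2=2 v3=-2
Collision at t=3: particles 2 and 3 swap velocities; positions: p0=3 p1=8 p2=13 p3=13; velocities now: v0=0 v1=-3 v2=-2 v3=2
Collision at t=14/3: particles 0 and 1 swap velocities; positions: p0=3 p1=3 p2=29/3 p3=49/3; velocities now: v0=-3 v1=0 v2=-2 v3=2
Collision at t=8: particles 1 and 2 swap velocities; positions: p0=-7 p1=3 p2=3 p3=23; velocities now: v0=-3 v1=-2 v2=0 v3=2

Answer: 1,2 2,3 0,1 1,2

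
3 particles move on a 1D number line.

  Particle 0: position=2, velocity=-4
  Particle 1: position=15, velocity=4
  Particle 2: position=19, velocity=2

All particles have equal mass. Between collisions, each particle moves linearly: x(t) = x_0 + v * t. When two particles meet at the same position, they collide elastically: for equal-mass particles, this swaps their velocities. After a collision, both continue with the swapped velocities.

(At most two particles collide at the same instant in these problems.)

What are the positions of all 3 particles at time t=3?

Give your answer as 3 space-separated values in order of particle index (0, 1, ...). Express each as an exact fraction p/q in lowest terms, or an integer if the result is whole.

Collision at t=2: particles 1 and 2 swap velocities; positions: p0=-6 p1=23 p2=23; velocities now: v0=-4 v1=2 v2=4
Advance to t=3 (no further collisions before then); velocities: v0=-4 v1=2 v2=4; positions = -10 25 27

Answer: -10 25 27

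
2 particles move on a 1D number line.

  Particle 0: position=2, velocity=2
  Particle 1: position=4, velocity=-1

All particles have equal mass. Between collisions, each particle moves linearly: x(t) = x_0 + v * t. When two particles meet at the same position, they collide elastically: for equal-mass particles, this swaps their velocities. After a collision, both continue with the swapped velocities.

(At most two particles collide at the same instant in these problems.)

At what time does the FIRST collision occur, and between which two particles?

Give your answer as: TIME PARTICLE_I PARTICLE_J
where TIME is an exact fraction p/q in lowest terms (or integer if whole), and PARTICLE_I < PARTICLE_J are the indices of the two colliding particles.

Pair (0,1): pos 2,4 vel 2,-1 -> gap=2, closing at 3/unit, collide at t=2/3
Earliest collision: t=2/3 between 0 and 1

Answer: 2/3 0 1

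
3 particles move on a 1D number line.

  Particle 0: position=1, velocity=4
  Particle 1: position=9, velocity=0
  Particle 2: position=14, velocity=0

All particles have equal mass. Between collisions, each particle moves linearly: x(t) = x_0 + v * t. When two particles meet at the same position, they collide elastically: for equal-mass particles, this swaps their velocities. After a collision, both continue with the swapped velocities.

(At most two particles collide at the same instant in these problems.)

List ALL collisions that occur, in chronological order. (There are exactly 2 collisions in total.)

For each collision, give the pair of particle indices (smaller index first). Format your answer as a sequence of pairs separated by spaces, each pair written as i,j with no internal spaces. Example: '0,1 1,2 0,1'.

Collision at t=2: particles 0 and 1 swap velocities; positions: p0=9 p1=9 p2=14; velocities now: v0=0 v1=4 v2=0
Collision at t=13/4: particles 1 and 2 swap velocities; positions: p0=9 p1=14 p2=14; velocities now: v0=0 v1=0 v2=4

Answer: 0,1 1,2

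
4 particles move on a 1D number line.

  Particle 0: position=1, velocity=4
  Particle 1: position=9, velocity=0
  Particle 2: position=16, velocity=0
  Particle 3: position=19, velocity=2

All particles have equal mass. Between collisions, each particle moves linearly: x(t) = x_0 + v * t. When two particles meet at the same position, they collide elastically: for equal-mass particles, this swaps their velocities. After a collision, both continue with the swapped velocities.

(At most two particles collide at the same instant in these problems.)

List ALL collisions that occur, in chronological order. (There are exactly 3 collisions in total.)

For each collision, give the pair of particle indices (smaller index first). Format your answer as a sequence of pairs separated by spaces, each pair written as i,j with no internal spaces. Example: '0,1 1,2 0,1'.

Collision at t=2: particles 0 and 1 swap velocities; positions: p0=9 p1=9 p2=16 p3=23; velocities now: v0=0 v1=4 v2=0 v3=2
Collision at t=15/4: particles 1 and 2 swap velocities; positions: p0=9 p1=16 p2=16 p3=53/2; velocities now: v0=0 v1=0 v2=4 v3=2
Collision at t=9: particles 2 and 3 swap velocities; positions: p0=9 p1=16 p2=37 p3=37; velocities now: v0=0 v1=0 v2=2 v3=4

Answer: 0,1 1,2 2,3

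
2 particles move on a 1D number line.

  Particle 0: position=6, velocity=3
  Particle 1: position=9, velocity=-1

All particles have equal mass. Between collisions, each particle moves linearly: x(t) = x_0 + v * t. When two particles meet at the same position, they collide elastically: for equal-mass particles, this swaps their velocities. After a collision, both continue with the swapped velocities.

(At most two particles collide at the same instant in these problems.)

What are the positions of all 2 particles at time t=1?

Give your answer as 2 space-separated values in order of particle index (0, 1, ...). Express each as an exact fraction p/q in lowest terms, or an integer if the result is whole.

Answer: 8 9

Derivation:
Collision at t=3/4: particles 0 and 1 swap velocities; positions: p0=33/4 p1=33/4; velocities now: v0=-1 v1=3
Advance to t=1 (no further collisions before then); velocities: v0=-1 v1=3; positions = 8 9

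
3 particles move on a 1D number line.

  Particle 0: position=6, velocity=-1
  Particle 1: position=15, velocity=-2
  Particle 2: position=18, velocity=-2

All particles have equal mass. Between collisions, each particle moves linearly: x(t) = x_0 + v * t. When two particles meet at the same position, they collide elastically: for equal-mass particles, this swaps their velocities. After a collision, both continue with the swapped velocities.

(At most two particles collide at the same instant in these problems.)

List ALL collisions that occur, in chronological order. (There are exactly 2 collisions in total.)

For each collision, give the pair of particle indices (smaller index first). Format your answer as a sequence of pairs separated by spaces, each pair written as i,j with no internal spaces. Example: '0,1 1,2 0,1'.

Collision at t=9: particles 0 and 1 swap velocities; positions: p0=-3 p1=-3 p2=0; velocities now: v0=-2 v1=-1 v2=-2
Collision at t=12: particles 1 and 2 swap velocities; positions: p0=-9 p1=-6 p2=-6; velocities now: v0=-2 v1=-2 v2=-1

Answer: 0,1 1,2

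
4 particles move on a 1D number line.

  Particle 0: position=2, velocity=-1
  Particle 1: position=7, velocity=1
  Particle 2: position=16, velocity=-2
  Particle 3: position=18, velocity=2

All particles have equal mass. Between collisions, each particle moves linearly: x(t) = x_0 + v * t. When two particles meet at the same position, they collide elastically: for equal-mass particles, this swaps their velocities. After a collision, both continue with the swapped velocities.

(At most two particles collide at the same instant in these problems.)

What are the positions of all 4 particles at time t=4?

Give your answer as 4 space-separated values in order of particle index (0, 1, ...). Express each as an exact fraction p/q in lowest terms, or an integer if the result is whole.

Collision at t=3: particles 1 and 2 swap velocities; positions: p0=-1 p1=10 p2=10 p3=24; velocities now: v0=-1 v1=-2 v2=1 v3=2
Advance to t=4 (no further collisions before then); velocities: v0=-1 v1=-2 v2=1 v3=2; positions = -2 8 11 26

Answer: -2 8 11 26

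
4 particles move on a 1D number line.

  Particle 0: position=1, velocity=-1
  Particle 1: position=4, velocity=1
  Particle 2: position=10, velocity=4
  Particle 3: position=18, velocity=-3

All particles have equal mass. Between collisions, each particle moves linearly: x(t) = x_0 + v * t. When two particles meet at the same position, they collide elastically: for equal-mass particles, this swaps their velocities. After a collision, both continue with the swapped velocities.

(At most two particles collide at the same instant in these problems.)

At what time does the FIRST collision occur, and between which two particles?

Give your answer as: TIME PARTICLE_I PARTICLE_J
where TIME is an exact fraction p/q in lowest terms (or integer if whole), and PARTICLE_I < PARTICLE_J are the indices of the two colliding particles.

Answer: 8/7 2 3

Derivation:
Pair (0,1): pos 1,4 vel -1,1 -> not approaching (rel speed -2 <= 0)
Pair (1,2): pos 4,10 vel 1,4 -> not approaching (rel speed -3 <= 0)
Pair (2,3): pos 10,18 vel 4,-3 -> gap=8, closing at 7/unit, collide at t=8/7
Earliest collision: t=8/7 between 2 and 3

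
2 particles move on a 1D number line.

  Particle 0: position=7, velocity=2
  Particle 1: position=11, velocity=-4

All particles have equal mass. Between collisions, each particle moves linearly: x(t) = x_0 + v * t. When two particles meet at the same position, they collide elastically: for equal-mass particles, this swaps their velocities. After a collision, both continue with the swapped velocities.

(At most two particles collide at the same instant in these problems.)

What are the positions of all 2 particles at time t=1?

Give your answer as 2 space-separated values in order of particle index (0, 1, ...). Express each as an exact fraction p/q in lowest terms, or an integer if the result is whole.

Collision at t=2/3: particles 0 and 1 swap velocities; positions: p0=25/3 p1=25/3; velocities now: v0=-4 v1=2
Advance to t=1 (no further collisions before then); velocities: v0=-4 v1=2; positions = 7 9

Answer: 7 9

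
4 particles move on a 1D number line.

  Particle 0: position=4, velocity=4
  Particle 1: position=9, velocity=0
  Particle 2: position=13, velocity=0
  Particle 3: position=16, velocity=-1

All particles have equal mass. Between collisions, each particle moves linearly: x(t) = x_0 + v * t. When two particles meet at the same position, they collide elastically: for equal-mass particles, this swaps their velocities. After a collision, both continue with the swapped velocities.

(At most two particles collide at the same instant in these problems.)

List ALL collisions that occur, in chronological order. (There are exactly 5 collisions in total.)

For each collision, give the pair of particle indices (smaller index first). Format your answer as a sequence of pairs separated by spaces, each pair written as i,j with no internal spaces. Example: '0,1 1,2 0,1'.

Collision at t=5/4: particles 0 and 1 swap velocities; positions: p0=9 p1=9 p2=13 p3=59/4; velocities now: v0=0 v1=4 v2=0 v3=-1
Collision at t=9/4: particles 1 and 2 swap velocities; positions: p0=9 p1=13 p2=13 p3=55/4; velocities now: v0=0 v1=0 v2=4 v3=-1
Collision at t=12/5: particles 2 and 3 swap velocities; positions: p0=9 p1=13 p2=68/5 p3=68/5; velocities now: v0=0 v1=0 v2=-1 v3=4
Collision at t=3: particles 1 and 2 swap velocities; positions: p0=9 p1=13 p2=13 p3=16; velocities now: v0=0 v1=-1 v2=0 v3=4
Collision at t=7: particles 0 and 1 swap velocities; positions: p0=9 p1=9 p2=13 p3=32; velocities now: v0=-1 v1=0 v2=0 v3=4

Answer: 0,1 1,2 2,3 1,2 0,1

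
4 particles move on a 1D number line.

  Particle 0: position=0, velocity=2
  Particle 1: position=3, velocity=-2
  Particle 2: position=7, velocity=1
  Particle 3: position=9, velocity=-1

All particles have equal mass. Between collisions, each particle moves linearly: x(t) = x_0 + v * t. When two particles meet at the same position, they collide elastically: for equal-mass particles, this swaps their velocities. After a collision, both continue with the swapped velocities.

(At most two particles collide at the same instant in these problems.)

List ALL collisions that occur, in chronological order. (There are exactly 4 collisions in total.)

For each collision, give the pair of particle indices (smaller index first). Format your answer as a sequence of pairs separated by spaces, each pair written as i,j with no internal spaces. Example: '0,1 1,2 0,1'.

Collision at t=3/4: particles 0 and 1 swap velocities; positions: p0=3/2 p1=3/2 p2=31/4 p3=33/4; velocities now: v0=-2 v1=2 v2=1 v3=-1
Collision at t=1: particles 2 and 3 swap velocities; positions: p0=1 p1=2 p2=8 p3=8; velocities now: v0=-2 v1=2 v2=-1 v3=1
Collision at t=3: particles 1 and 2 swap velocities; positions: p0=-3 p1=6 p2=6 p3=10; velocities now: v0=-2 v1=-1 v2=2 v3=1
Collision at t=7: particles 2 and 3 swap velocities; positions: p0=-11 p1=2 p2=14 p3=14; velocities now: v0=-2 v1=-1 v2=1 v3=2

Answer: 0,1 2,3 1,2 2,3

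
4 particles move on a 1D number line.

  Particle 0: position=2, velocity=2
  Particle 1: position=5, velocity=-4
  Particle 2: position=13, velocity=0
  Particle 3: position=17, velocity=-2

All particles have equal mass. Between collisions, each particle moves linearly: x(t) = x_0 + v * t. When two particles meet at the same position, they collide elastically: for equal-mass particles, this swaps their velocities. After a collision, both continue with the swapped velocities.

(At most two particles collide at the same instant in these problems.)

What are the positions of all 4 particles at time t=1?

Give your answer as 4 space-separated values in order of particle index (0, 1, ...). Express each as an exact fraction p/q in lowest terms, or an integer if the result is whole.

Collision at t=1/2: particles 0 and 1 swap velocities; positions: p0=3 p1=3 p2=13 p3=16; velocities now: v0=-4 v1=2 v2=0 v3=-2
Advance to t=1 (no further collisions before then); velocities: v0=-4 v1=2 v2=0 v3=-2; positions = 1 4 13 15

Answer: 1 4 13 15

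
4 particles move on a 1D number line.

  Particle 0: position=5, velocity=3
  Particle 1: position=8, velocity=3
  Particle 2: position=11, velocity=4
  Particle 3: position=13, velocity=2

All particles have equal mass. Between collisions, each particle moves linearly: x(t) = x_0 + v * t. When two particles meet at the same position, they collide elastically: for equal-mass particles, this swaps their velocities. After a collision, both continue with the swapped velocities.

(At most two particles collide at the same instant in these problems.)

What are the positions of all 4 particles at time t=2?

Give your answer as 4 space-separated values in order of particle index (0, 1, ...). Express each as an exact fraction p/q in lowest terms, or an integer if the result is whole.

Collision at t=1: particles 2 and 3 swap velocities; positions: p0=8 p1=11 p2=15 p3=15; velocities now: v0=3 v1=3 v2=2 v3=4
Advance to t=2 (no further collisions before then); velocities: v0=3 v1=3 v2=2 v3=4; positions = 11 14 17 19

Answer: 11 14 17 19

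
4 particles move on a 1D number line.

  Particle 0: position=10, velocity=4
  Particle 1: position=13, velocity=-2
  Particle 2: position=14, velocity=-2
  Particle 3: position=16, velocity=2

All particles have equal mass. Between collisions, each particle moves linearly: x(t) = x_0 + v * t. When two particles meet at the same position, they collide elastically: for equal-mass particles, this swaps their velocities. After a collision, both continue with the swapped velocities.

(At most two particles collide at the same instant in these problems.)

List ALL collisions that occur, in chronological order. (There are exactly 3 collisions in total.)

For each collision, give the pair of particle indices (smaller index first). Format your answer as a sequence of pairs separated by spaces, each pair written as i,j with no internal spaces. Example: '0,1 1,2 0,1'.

Answer: 0,1 1,2 2,3

Derivation:
Collision at t=1/2: particles 0 and 1 swap velocities; positions: p0=12 p1=12 p2=13 p3=17; velocities now: v0=-2 v1=4 v2=-2 v3=2
Collision at t=2/3: particles 1 and 2 swap velocities; positions: p0=35/3 p1=38/3 p2=38/3 p3=52/3; velocities now: v0=-2 v1=-2 v2=4 v3=2
Collision at t=3: particles 2 and 3 swap velocities; positions: p0=7 p1=8 p2=22 p3=22; velocities now: v0=-2 v1=-2 v2=2 v3=4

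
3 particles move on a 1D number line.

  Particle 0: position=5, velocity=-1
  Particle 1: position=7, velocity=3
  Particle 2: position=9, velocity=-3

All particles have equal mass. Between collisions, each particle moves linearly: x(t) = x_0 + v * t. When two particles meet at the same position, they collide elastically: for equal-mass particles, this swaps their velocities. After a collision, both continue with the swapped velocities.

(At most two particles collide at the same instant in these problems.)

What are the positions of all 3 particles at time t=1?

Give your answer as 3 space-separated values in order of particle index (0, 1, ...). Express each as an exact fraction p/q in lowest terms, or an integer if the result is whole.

Answer: 4 6 10

Derivation:
Collision at t=1/3: particles 1 and 2 swap velocities; positions: p0=14/3 p1=8 p2=8; velocities now: v0=-1 v1=-3 v2=3
Advance to t=1 (no further collisions before then); velocities: v0=-1 v1=-3 v2=3; positions = 4 6 10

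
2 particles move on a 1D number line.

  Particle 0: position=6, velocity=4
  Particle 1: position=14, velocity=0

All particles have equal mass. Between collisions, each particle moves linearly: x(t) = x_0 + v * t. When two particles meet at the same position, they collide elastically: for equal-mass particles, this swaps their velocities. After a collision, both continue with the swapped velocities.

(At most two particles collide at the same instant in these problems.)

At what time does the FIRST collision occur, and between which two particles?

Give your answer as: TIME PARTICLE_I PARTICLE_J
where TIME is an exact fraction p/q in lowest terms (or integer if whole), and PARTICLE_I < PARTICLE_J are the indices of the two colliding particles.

Pair (0,1): pos 6,14 vel 4,0 -> gap=8, closing at 4/unit, collide at t=2
Earliest collision: t=2 between 0 and 1

Answer: 2 0 1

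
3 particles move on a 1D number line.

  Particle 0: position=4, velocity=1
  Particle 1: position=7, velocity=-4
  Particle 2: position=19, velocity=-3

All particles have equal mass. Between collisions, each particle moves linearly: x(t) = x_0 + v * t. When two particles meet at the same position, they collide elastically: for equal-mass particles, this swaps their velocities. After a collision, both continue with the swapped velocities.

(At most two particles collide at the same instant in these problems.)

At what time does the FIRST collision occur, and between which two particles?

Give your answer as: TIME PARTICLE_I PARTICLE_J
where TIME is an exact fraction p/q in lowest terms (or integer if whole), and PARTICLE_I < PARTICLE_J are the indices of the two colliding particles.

Pair (0,1): pos 4,7 vel 1,-4 -> gap=3, closing at 5/unit, collide at t=3/5
Pair (1,2): pos 7,19 vel -4,-3 -> not approaching (rel speed -1 <= 0)
Earliest collision: t=3/5 between 0 and 1

Answer: 3/5 0 1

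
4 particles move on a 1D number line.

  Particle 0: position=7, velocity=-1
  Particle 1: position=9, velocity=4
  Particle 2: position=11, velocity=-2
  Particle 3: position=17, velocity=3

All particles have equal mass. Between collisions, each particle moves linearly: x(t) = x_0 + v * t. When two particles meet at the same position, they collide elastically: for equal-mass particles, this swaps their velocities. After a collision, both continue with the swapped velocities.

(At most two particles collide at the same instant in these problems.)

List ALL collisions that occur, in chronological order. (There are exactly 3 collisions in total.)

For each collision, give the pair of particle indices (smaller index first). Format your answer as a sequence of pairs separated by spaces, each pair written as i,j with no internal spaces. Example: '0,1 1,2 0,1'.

Collision at t=1/3: particles 1 and 2 swap velocities; positions: p0=20/3 p1=31/3 p2=31/3 p3=18; velocities now: v0=-1 v1=-2 v2=4 v3=3
Collision at t=4: particles 0 and 1 swap velocities; positions: p0=3 p1=3 p2=25 p3=29; velocities now: v0=-2 v1=-1 v2=4 v3=3
Collision at t=8: particles 2 and 3 swap velocities; positions: p0=-5 p1=-1 p2=41 p3=41; velocities now: v0=-2 v1=-1 v2=3 v3=4

Answer: 1,2 0,1 2,3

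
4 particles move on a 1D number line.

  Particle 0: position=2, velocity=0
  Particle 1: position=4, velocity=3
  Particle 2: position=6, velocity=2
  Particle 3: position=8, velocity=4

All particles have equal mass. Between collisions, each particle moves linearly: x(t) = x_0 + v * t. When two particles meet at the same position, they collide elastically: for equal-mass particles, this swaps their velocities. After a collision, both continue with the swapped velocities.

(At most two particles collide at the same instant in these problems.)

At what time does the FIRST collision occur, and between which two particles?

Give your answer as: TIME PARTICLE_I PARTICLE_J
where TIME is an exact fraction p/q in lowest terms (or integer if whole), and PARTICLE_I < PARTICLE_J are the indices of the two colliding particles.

Answer: 2 1 2

Derivation:
Pair (0,1): pos 2,4 vel 0,3 -> not approaching (rel speed -3 <= 0)
Pair (1,2): pos 4,6 vel 3,2 -> gap=2, closing at 1/unit, collide at t=2
Pair (2,3): pos 6,8 vel 2,4 -> not approaching (rel speed -2 <= 0)
Earliest collision: t=2 between 1 and 2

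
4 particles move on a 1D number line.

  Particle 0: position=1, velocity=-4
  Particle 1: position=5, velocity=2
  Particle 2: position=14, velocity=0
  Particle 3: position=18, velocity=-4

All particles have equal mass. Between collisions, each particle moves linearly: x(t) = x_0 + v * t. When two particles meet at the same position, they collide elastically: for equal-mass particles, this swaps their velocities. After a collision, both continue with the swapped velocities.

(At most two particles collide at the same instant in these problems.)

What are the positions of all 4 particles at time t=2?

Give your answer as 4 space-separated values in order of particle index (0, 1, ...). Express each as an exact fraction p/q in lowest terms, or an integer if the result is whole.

Answer: -7 9 10 14

Derivation:
Collision at t=1: particles 2 and 3 swap velocities; positions: p0=-3 p1=7 p2=14 p3=14; velocities now: v0=-4 v1=2 v2=-4 v3=0
Advance to t=2 (no further collisions before then); velocities: v0=-4 v1=2 v2=-4 v3=0; positions = -7 9 10 14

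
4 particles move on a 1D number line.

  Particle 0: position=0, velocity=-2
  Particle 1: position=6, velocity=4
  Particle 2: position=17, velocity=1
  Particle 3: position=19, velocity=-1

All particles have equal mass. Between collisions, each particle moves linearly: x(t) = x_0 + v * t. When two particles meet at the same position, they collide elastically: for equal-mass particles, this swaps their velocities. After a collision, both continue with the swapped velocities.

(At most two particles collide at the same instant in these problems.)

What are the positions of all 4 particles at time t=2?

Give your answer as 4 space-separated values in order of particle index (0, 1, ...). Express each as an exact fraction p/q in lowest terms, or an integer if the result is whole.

Answer: -4 14 17 19

Derivation:
Collision at t=1: particles 2 and 3 swap velocities; positions: p0=-2 p1=10 p2=18 p3=18; velocities now: v0=-2 v1=4 v2=-1 v3=1
Advance to t=2 (no further collisions before then); velocities: v0=-2 v1=4 v2=-1 v3=1; positions = -4 14 17 19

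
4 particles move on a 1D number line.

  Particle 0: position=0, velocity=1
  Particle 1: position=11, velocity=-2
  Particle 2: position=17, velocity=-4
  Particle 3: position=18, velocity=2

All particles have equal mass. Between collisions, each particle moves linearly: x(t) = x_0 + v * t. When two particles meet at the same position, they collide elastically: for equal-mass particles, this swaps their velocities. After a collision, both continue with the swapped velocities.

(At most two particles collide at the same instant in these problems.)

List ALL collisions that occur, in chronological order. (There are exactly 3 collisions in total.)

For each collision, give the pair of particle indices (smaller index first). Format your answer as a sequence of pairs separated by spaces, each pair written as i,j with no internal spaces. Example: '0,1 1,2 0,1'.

Collision at t=3: particles 1 and 2 swap velocities; positions: p0=3 p1=5 p2=5 p3=24; velocities now: v0=1 v1=-4 v2=-2 v3=2
Collision at t=17/5: particles 0 and 1 swap velocities; positions: p0=17/5 p1=17/5 p2=21/5 p3=124/5; velocities now: v0=-4 v1=1 v2=-2 v3=2
Collision at t=11/3: particles 1 and 2 swap velocities; positions: p0=7/3 p1=11/3 p2=11/3 p3=76/3; velocities now: v0=-4 v1=-2 v2=1 v3=2

Answer: 1,2 0,1 1,2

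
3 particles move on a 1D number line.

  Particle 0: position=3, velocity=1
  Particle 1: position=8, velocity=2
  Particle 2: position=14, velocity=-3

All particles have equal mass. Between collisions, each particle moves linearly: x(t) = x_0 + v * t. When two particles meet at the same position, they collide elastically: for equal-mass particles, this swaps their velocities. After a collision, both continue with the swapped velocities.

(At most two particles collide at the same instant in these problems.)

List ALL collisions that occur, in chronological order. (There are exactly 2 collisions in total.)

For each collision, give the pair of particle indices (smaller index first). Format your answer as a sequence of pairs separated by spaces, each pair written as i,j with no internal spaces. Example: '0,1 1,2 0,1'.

Collision at t=6/5: particles 1 and 2 swap velocities; positions: p0=21/5 p1=52/5 p2=52/5; velocities now: v0=1 v1=-3 v2=2
Collision at t=11/4: particles 0 and 1 swap velocities; positions: p0=23/4 p1=23/4 p2=27/2; velocities now: v0=-3 v1=1 v2=2

Answer: 1,2 0,1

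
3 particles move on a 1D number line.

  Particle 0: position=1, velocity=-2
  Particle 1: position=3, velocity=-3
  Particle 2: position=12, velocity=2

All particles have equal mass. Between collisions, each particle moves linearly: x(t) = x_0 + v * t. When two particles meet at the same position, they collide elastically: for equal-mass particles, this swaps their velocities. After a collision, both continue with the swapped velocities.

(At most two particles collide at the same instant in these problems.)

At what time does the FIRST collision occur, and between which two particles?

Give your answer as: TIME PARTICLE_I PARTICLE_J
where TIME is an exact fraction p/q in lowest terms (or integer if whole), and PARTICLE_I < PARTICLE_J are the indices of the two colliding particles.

Answer: 2 0 1

Derivation:
Pair (0,1): pos 1,3 vel -2,-3 -> gap=2, closing at 1/unit, collide at t=2
Pair (1,2): pos 3,12 vel -3,2 -> not approaching (rel speed -5 <= 0)
Earliest collision: t=2 between 0 and 1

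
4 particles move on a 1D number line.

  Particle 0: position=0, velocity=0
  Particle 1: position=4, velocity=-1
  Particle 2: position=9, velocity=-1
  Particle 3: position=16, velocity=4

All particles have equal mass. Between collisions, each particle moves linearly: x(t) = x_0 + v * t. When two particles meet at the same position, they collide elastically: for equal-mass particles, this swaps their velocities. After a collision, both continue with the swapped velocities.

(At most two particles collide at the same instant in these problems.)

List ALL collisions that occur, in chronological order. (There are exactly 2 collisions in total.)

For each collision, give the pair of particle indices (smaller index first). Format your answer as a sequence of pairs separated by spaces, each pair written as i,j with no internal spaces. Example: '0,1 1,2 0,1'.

Answer: 0,1 1,2

Derivation:
Collision at t=4: particles 0 and 1 swap velocities; positions: p0=0 p1=0 p2=5 p3=32; velocities now: v0=-1 v1=0 v2=-1 v3=4
Collision at t=9: particles 1 and 2 swap velocities; positions: p0=-5 p1=0 p2=0 p3=52; velocities now: v0=-1 v1=-1 v2=0 v3=4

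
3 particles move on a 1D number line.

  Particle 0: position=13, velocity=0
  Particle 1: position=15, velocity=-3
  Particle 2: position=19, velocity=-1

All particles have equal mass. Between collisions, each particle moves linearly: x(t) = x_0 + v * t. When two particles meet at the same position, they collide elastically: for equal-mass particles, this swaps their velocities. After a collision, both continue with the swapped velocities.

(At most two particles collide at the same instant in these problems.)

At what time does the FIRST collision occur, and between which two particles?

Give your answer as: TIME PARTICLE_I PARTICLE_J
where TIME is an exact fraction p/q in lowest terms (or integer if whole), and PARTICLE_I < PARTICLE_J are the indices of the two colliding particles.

Answer: 2/3 0 1

Derivation:
Pair (0,1): pos 13,15 vel 0,-3 -> gap=2, closing at 3/unit, collide at t=2/3
Pair (1,2): pos 15,19 vel -3,-1 -> not approaching (rel speed -2 <= 0)
Earliest collision: t=2/3 between 0 and 1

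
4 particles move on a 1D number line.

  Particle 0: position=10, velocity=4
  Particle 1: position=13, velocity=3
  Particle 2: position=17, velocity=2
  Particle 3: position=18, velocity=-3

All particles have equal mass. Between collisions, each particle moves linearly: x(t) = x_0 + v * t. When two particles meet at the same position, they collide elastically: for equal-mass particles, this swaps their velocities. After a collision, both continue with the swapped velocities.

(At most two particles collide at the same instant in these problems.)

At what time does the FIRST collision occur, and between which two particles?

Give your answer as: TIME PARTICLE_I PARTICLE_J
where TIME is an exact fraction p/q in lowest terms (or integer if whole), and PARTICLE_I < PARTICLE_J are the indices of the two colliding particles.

Answer: 1/5 2 3

Derivation:
Pair (0,1): pos 10,13 vel 4,3 -> gap=3, closing at 1/unit, collide at t=3
Pair (1,2): pos 13,17 vel 3,2 -> gap=4, closing at 1/unit, collide at t=4
Pair (2,3): pos 17,18 vel 2,-3 -> gap=1, closing at 5/unit, collide at t=1/5
Earliest collision: t=1/5 between 2 and 3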